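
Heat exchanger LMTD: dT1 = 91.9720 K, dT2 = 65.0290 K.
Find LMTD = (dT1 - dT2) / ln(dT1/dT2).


dT1/dT2 = 1.4143
ln(dT1/dT2) = 0.3467
LMTD = 26.9430 / 0.3467 = 77.7237 K

77.7237 K


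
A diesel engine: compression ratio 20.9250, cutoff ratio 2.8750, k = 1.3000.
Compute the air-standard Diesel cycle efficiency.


r^(k-1) = 2.4900
rc^k = 3.9467
eta = 0.5145 = 51.4505%

51.4505%


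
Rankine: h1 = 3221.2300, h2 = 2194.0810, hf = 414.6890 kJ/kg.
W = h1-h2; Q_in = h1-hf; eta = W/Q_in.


W = 1027.1490 kJ/kg
Q_in = 2806.5410 kJ/kg
eta = 0.3660 = 36.5984%

eta = 36.5984%


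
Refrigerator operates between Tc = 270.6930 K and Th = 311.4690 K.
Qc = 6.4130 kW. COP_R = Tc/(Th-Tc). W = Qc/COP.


COP = 270.6930 / 40.7760 = 6.6385
W = 6.4130 / 6.6385 = 0.9660 kW

COP = 6.6385, W = 0.9660 kW


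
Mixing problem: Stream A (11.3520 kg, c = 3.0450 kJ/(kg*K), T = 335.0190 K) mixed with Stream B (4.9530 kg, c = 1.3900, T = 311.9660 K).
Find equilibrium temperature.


num = 13728.3311
den = 41.4515
Tf = 331.1901 K

331.1901 K


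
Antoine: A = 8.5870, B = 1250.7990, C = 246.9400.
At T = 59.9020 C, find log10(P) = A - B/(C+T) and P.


C+T = 306.8420
B/(C+T) = 4.0764
log10(P) = 8.5870 - 4.0764 = 4.5106
P = 10^4.5106 = 32406.9549 mmHg

32406.9549 mmHg


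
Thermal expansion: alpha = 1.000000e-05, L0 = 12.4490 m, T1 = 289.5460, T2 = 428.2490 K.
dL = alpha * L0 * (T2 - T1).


dT = 138.7030 K
dL = 1.000000e-05 * 12.4490 * 138.7030 = 0.017267 m
L_final = 12.466267 m

dL = 0.017267 m


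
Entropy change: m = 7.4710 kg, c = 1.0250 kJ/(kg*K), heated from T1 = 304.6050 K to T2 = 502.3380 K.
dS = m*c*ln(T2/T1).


T2/T1 = 1.6491
ln(T2/T1) = 0.5003
dS = 7.4710 * 1.0250 * 0.5003 = 3.8309 kJ/K

3.8309 kJ/K


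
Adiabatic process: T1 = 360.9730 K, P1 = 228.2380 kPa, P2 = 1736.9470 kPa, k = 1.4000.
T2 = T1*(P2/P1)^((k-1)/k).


(k-1)/k = 0.2857
(P2/P1)^exp = 1.7858
T2 = 360.9730 * 1.7858 = 644.6187 K

644.6187 K


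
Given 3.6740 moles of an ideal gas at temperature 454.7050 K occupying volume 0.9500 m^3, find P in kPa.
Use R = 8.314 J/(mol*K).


P = nRT/V = 3.6740 * 8.314 * 454.7050 / 0.9500
= 13889.2534 / 0.9500 = 14620.2668 Pa = 14.6203 kPa

14.6203 kPa


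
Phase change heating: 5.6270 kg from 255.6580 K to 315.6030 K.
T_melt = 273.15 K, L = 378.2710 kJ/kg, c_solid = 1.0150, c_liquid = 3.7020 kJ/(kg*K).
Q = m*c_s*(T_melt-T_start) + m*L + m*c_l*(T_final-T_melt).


Q1 (sensible, solid) = 5.6270 * 1.0150 * 17.4920 = 99.9039 kJ
Q2 (latent) = 5.6270 * 378.2710 = 2128.5309 kJ
Q3 (sensible, liquid) = 5.6270 * 3.7020 * 42.4530 = 884.3450 kJ
Q_total = 3112.7798 kJ

3112.7798 kJ


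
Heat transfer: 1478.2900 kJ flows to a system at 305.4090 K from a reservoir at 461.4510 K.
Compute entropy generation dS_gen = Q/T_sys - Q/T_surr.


dS_sys = 1478.2900/305.4090 = 4.8404 kJ/K
dS_surr = -1478.2900/461.4510 = -3.2036 kJ/K
dS_gen = 4.8404 - 3.2036 = 1.6368 kJ/K (irreversible)

dS_gen = 1.6368 kJ/K, irreversible


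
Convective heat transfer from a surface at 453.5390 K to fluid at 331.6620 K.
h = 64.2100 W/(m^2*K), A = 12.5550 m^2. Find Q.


dT = 121.8770 K
Q = 64.2100 * 12.5550 * 121.8770 = 98251.9418 W

98251.9418 W


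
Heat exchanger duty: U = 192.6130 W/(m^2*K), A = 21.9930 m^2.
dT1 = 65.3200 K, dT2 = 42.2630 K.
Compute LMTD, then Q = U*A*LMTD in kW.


LMTD = 52.9576 K
Q = 192.6130 * 21.9930 * 52.9576 = 224335.5706 W = 224.3356 kW

224.3356 kW


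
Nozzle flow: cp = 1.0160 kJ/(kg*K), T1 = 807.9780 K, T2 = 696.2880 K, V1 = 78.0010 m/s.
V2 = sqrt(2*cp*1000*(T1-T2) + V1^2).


dT = 111.6900 K
2*cp*1000*dT = 226954.0800
V1^2 = 6084.1560
V2 = sqrt(233038.2360) = 482.7403 m/s

482.7403 m/s


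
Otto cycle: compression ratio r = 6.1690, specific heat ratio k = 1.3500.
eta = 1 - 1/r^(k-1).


r^(k-1) = 1.8905
eta = 1 - 1/1.8905 = 0.4710 = 47.1038%

47.1038%


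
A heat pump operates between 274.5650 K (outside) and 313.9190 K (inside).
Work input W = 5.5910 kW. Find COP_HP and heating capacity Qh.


COP = 313.9190 / 39.3540 = 7.9768
Qh = 7.9768 * 5.5910 = 44.5983 kW

COP = 7.9768, Qh = 44.5983 kW


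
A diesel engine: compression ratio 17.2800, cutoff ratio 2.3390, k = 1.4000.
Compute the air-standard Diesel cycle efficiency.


r^(k-1) = 3.1262
rc^k = 3.2858
eta = 0.6100 = 60.9956%

60.9956%


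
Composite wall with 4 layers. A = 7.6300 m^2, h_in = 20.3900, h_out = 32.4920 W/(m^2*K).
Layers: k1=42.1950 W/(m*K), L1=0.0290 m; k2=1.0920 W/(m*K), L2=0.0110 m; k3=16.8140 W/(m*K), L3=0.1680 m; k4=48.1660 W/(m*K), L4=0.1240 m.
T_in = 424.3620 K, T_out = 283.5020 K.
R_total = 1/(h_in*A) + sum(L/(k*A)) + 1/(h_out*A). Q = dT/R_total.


R_conv_in = 1/(20.3900*7.6300) = 0.0064
R_1 = 0.0290/(42.1950*7.6300) = 9.0077e-05
R_2 = 0.0110/(1.0920*7.6300) = 0.0013
R_3 = 0.1680/(16.8140*7.6300) = 0.0013
R_4 = 0.1240/(48.1660*7.6300) = 0.0003
R_conv_out = 1/(32.4920*7.6300) = 0.0040
R_total = 0.0135 K/W
Q = 140.8600 / 0.0135 = 10419.6992 W

R_total = 0.0135 K/W, Q = 10419.6992 W


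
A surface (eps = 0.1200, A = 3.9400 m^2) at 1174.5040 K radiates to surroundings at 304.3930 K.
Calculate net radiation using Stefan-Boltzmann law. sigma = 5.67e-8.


T^4 = 1.9029e+12
Tsurr^4 = 8.5850e+09
Q = 0.1200 * 5.67e-8 * 3.9400 * 1.8943e+12 = 50782.5818 W

50782.5818 W


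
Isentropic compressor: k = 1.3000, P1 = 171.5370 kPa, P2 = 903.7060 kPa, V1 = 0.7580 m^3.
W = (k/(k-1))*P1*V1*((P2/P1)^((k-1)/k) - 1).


(k-1)/k = 0.2308
(P2/P1)^exp = 1.4674
W = 4.3333 * 171.5370 * 0.7580 * (1.4674 - 1) = 263.3348 kJ

263.3348 kJ


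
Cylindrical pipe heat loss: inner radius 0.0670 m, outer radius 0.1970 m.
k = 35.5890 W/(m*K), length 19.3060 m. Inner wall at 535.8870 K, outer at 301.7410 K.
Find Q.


dT = 234.1460 K
ln(ro/ri) = 1.0785
Q = 2*pi*35.5890*19.3060*234.1460 / 1.0785 = 937238.4030 W

937238.4030 W


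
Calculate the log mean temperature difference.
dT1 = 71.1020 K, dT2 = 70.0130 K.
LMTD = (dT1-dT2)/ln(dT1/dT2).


dT1/dT2 = 1.0156
ln(dT1/dT2) = 0.0154
LMTD = 1.0890 / 0.0154 = 70.5561 K

70.5561 K


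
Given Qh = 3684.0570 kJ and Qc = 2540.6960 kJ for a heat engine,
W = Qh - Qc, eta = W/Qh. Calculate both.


W = 3684.0570 - 2540.6960 = 1143.3610 kJ
eta = 1143.3610 / 3684.0570 = 0.3104 = 31.0354%

W = 1143.3610 kJ, eta = 31.0354%


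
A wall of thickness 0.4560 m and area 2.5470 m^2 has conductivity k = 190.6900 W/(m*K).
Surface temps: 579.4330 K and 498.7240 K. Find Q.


dT = 80.7090 K
Q = 190.6900 * 2.5470 * 80.7090 / 0.4560 = 85963.4798 W

85963.4798 W


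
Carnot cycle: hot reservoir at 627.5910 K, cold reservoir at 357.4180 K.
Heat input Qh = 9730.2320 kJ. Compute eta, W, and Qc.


eta = 1 - 357.4180/627.5910 = 0.4305
W = 0.4305 * 9730.2320 = 4188.7885 kJ
Qc = 9730.2320 - 4188.7885 = 5541.4435 kJ

eta = 43.0492%, W = 4188.7885 kJ, Qc = 5541.4435 kJ


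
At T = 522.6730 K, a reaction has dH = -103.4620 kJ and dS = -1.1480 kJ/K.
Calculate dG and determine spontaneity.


T*dS = 522.6730 * -1.1480 = -600.0286 kJ
dG = -103.4620 + 600.0286 = 496.5666 kJ (non-spontaneous)

dG = 496.5666 kJ, non-spontaneous


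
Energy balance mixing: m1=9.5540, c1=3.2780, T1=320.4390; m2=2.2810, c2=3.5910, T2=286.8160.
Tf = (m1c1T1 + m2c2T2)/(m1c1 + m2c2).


num = 12384.8427
den = 39.5091
Tf = 313.4682 K

313.4682 K


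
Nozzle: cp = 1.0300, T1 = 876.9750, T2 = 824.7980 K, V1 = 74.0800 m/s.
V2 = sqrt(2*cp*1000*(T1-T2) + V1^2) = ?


dT = 52.1770 K
2*cp*1000*dT = 107484.6200
V1^2 = 5487.8464
V2 = sqrt(112972.4664) = 336.1138 m/s

336.1138 m/s


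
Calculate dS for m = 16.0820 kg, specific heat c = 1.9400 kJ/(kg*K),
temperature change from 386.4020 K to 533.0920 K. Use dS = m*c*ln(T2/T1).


T2/T1 = 1.3796
ln(T2/T1) = 0.3218
dS = 16.0820 * 1.9400 * 0.3218 = 10.0404 kJ/K

10.0404 kJ/K


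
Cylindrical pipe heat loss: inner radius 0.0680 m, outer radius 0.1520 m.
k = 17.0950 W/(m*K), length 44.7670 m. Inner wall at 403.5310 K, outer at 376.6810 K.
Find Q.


dT = 26.8500 K
ln(ro/ri) = 0.8044
Q = 2*pi*17.0950*44.7670*26.8500 / 0.8044 = 160506.9604 W

160506.9604 W


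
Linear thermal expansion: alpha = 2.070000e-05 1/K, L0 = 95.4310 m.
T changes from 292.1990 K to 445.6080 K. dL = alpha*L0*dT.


dT = 153.4090 K
dL = 2.070000e-05 * 95.4310 * 153.4090 = 0.303047 m
L_final = 95.734047 m

dL = 0.303047 m


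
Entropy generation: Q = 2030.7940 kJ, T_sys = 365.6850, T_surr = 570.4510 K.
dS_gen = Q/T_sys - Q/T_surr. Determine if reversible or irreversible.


dS_sys = 2030.7940/365.6850 = 5.5534 kJ/K
dS_surr = -2030.7940/570.4510 = -3.5600 kJ/K
dS_gen = 5.5534 - 3.5600 = 1.9934 kJ/K (irreversible)

dS_gen = 1.9934 kJ/K, irreversible


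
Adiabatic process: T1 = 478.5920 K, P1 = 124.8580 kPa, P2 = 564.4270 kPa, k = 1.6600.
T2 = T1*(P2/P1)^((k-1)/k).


(k-1)/k = 0.3976
(P2/P1)^exp = 1.8218
T2 = 478.5920 * 1.8218 = 871.8931 K

871.8931 K


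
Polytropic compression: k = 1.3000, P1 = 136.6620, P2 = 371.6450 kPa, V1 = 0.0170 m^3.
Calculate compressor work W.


(k-1)/k = 0.2308
(P2/P1)^exp = 1.2597
W = 4.3333 * 136.6620 * 0.0170 * (1.2597 - 1) = 2.6144 kJ

2.6144 kJ


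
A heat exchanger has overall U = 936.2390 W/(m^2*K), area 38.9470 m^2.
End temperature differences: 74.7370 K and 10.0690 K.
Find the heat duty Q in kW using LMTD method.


LMTD = 32.2612 K
Q = 936.2390 * 38.9470 * 32.2612 = 1176362.3032 W = 1176.3623 kW

1176.3623 kW


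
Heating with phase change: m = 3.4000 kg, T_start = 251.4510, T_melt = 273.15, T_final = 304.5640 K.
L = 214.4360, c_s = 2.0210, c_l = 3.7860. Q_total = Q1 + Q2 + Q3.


Q1 (sensible, solid) = 3.4000 * 2.0210 * 21.6990 = 149.1025 kJ
Q2 (latent) = 3.4000 * 214.4360 = 729.0824 kJ
Q3 (sensible, liquid) = 3.4000 * 3.7860 * 31.4140 = 404.3736 kJ
Q_total = 1282.5585 kJ

1282.5585 kJ


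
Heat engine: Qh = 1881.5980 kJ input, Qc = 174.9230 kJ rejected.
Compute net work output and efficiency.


W = 1881.5980 - 174.9230 = 1706.6750 kJ
eta = 1706.6750 / 1881.5980 = 0.9070 = 90.7035%

W = 1706.6750 kJ, eta = 90.7035%


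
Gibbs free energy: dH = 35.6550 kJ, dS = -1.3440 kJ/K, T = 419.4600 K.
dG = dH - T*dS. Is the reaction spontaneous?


T*dS = 419.4600 * -1.3440 = -563.7542 kJ
dG = 35.6550 + 563.7542 = 599.4092 kJ (non-spontaneous)

dG = 599.4092 kJ, non-spontaneous


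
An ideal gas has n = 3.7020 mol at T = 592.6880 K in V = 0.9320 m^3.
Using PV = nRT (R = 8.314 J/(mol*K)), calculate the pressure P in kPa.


P = nRT/V = 3.7020 * 8.314 * 592.6880 / 0.9320
= 18242.0049 / 0.9320 = 19572.9667 Pa = 19.5730 kPa

19.5730 kPa


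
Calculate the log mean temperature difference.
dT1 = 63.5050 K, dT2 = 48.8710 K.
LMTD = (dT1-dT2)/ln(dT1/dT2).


dT1/dT2 = 1.2994
ln(dT1/dT2) = 0.2619
LMTD = 14.6340 / 0.2619 = 55.8689 K

55.8689 K


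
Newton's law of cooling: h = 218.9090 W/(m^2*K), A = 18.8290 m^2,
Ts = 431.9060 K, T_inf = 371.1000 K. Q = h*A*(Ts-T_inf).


dT = 60.8060 K
Q = 218.9090 * 18.8290 * 60.8060 = 250632.4547 W

250632.4547 W


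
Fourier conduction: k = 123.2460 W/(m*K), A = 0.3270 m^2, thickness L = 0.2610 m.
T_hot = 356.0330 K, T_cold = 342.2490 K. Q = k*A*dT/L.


dT = 13.7840 K
Q = 123.2460 * 0.3270 * 13.7840 / 0.2610 = 2128.4103 W

2128.4103 W


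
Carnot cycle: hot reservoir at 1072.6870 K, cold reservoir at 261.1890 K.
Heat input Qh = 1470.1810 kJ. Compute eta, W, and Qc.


eta = 1 - 261.1890/1072.6870 = 0.7565
W = 0.7565 * 1470.1810 = 1112.2060 kJ
Qc = 1470.1810 - 1112.2060 = 357.9750 kJ

eta = 75.6510%, W = 1112.2060 kJ, Qc = 357.9750 kJ


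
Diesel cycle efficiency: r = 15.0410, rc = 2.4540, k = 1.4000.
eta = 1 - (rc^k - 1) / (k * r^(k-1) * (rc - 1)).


r^(k-1) = 2.9574
rc^k = 3.5142
eta = 0.5824 = 58.2368%

58.2368%


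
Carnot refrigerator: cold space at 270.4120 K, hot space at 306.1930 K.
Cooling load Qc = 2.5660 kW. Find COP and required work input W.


COP = 270.4120 / 35.7810 = 7.5574
W = 2.5660 / 7.5574 = 0.3395 kW

COP = 7.5574, W = 0.3395 kW


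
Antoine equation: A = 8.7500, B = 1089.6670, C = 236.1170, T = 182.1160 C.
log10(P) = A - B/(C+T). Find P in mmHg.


C+T = 418.2330
B/(C+T) = 2.6054
log10(P) = 8.7500 - 2.6054 = 6.1446
P = 10^6.1446 = 1395061.7917 mmHg

1395061.7917 mmHg


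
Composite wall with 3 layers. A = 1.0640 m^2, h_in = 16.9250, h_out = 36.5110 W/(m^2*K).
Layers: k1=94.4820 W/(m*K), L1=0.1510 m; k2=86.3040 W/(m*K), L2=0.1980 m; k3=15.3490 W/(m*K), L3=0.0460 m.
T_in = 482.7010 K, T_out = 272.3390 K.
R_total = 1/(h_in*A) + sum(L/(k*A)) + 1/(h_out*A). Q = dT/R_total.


R_conv_in = 1/(16.9250*1.0640) = 0.0555
R_1 = 0.1510/(94.4820*1.0640) = 0.0015
R_2 = 0.1980/(86.3040*1.0640) = 0.0022
R_3 = 0.0460/(15.3490*1.0640) = 0.0028
R_conv_out = 1/(36.5110*1.0640) = 0.0257
R_total = 0.0877 K/W
Q = 210.3620 / 0.0877 = 2397.3765 W

R_total = 0.0877 K/W, Q = 2397.3765 W


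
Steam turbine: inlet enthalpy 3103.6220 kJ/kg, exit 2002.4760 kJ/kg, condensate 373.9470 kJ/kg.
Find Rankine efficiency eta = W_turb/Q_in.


W = 1101.1460 kJ/kg
Q_in = 2729.6750 kJ/kg
eta = 0.4034 = 40.3398%

eta = 40.3398%


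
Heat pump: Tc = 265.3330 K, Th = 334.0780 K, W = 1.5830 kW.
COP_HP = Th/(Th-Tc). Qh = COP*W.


COP = 334.0780 / 68.7450 = 4.8597
Qh = 4.8597 * 1.5830 = 7.6929 kW

COP = 4.8597, Qh = 7.6929 kW


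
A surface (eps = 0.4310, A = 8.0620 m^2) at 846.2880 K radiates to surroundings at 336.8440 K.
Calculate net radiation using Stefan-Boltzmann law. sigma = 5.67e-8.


T^4 = 5.1295e+11
Tsurr^4 = 1.2874e+10
Q = 0.4310 * 5.67e-8 * 8.0620 * 5.0007e+11 = 98522.7958 W

98522.7958 W


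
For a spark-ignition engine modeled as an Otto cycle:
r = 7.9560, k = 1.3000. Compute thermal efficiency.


r^(k-1) = 1.8630
eta = 1 - 1/1.8630 = 0.4632 = 46.3226%

46.3226%


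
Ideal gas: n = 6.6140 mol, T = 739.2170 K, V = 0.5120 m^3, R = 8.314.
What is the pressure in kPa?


P = nRT/V = 6.6140 * 8.314 * 739.2170 / 0.5120
= 40648.6528 / 0.5120 = 79391.9000 Pa = 79.3919 kPa

79.3919 kPa


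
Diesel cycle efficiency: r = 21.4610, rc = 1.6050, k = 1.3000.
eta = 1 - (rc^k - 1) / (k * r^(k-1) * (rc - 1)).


r^(k-1) = 2.5090
rc^k = 1.8498
eta = 0.5694 = 56.9367%

56.9367%


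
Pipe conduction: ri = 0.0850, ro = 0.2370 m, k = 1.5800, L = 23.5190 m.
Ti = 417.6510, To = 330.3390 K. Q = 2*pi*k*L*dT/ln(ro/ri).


dT = 87.3120 K
ln(ro/ri) = 1.0254
Q = 2*pi*1.5800*23.5190*87.3120 / 1.0254 = 19880.7456 W

19880.7456 W


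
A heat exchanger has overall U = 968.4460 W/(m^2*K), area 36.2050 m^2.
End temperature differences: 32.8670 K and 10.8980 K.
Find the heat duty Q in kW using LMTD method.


LMTD = 19.9014 K
Q = 968.4460 * 36.2050 * 19.9014 = 697796.0691 W = 697.7961 kW

697.7961 kW


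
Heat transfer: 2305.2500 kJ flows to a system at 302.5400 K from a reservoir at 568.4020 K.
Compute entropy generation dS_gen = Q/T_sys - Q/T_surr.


dS_sys = 2305.2500/302.5400 = 7.6197 kJ/K
dS_surr = -2305.2500/568.4020 = -4.0557 kJ/K
dS_gen = 7.6197 - 4.0557 = 3.5640 kJ/K (irreversible)

dS_gen = 3.5640 kJ/K, irreversible


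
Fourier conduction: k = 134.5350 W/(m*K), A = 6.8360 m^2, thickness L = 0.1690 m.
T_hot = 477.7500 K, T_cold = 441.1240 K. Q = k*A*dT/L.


dT = 36.6260 K
Q = 134.5350 * 6.8360 * 36.6260 / 0.1690 = 199315.0641 W

199315.0641 W


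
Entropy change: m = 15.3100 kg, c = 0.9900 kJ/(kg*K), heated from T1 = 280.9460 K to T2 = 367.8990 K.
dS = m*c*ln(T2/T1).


T2/T1 = 1.3095
ln(T2/T1) = 0.2696
dS = 15.3100 * 0.9900 * 0.2696 = 4.0870 kJ/K

4.0870 kJ/K


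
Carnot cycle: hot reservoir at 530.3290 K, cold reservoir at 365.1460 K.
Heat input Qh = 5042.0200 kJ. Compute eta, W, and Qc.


eta = 1 - 365.1460/530.3290 = 0.3115
W = 0.3115 * 5042.0200 = 1570.4515 kJ
Qc = 5042.0200 - 1570.4515 = 3471.5685 kJ

eta = 31.1473%, W = 1570.4515 kJ, Qc = 3471.5685 kJ


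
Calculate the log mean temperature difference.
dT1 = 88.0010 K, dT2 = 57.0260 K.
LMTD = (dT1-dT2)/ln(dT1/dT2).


dT1/dT2 = 1.5432
ln(dT1/dT2) = 0.4338
LMTD = 30.9750 / 0.4338 = 71.3971 K

71.3971 K


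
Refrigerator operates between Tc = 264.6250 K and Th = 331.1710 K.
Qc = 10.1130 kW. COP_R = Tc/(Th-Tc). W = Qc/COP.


COP = 264.6250 / 66.5460 = 3.9766
W = 10.1130 / 3.9766 = 2.5431 kW

COP = 3.9766, W = 2.5431 kW


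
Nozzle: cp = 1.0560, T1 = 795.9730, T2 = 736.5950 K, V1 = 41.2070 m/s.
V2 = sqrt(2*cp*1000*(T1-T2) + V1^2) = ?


dT = 59.3780 K
2*cp*1000*dT = 125406.3360
V1^2 = 1698.0168
V2 = sqrt(127104.3528) = 356.5170 m/s

356.5170 m/s


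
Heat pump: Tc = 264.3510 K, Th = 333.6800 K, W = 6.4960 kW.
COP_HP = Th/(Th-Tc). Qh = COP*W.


COP = 333.6800 / 69.3290 = 4.8130
Qh = 4.8130 * 6.4960 = 31.2652 kW

COP = 4.8130, Qh = 31.2652 kW


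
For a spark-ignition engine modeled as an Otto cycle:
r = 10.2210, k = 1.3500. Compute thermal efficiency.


r^(k-1) = 2.2559
eta = 1 - 1/2.2559 = 0.5567 = 55.6721%

55.6721%


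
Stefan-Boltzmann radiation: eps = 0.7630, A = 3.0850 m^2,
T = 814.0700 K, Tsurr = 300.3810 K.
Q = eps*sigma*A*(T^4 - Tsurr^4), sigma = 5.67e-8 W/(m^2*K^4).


T^4 = 4.3918e+11
Tsurr^4 = 8.1412e+09
Q = 0.7630 * 5.67e-8 * 3.0850 * 4.3104e+11 = 57528.5775 W

57528.5775 W


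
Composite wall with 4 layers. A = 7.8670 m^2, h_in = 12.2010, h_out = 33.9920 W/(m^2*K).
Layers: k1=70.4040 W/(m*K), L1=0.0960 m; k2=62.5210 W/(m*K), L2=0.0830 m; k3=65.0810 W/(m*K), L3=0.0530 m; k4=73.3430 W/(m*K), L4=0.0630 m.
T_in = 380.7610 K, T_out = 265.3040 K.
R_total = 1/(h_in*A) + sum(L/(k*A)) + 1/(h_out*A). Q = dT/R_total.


R_conv_in = 1/(12.2010*7.8670) = 0.0104
R_1 = 0.0960/(70.4040*7.8670) = 0.0002
R_2 = 0.0830/(62.5210*7.8670) = 0.0002
R_3 = 0.0530/(65.0810*7.8670) = 0.0001
R_4 = 0.0630/(73.3430*7.8670) = 0.0001
R_conv_out = 1/(33.9920*7.8670) = 0.0037
R_total = 0.0147 K/W
Q = 115.4570 / 0.0147 = 7847.5172 W

R_total = 0.0147 K/W, Q = 7847.5172 W


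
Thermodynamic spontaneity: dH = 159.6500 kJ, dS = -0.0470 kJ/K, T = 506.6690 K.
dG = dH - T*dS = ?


T*dS = 506.6690 * -0.0470 = -23.8134 kJ
dG = 159.6500 + 23.8134 = 183.4634 kJ (non-spontaneous)

dG = 183.4634 kJ, non-spontaneous


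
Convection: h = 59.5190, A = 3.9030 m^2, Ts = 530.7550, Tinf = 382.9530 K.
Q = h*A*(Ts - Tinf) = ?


dT = 147.8020 K
Q = 59.5190 * 3.9030 * 147.8020 = 34334.7973 W

34334.7973 W


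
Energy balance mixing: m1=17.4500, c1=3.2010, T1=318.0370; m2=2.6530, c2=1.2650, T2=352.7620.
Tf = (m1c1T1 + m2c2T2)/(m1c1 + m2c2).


num = 18948.6210
den = 59.2135
Tf = 320.0051 K

320.0051 K


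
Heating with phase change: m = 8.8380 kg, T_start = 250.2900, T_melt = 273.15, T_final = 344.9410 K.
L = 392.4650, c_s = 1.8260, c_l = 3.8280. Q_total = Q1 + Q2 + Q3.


Q1 (sensible, solid) = 8.8380 * 1.8260 * 22.8600 = 368.9190 kJ
Q2 (latent) = 8.8380 * 392.4650 = 3468.6057 kJ
Q3 (sensible, liquid) = 8.8380 * 3.8280 * 71.7910 = 2428.8233 kJ
Q_total = 6266.3480 kJ

6266.3480 kJ


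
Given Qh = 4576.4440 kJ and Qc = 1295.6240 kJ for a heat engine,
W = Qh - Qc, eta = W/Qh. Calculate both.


W = 4576.4440 - 1295.6240 = 3280.8200 kJ
eta = 3280.8200 / 4576.4440 = 0.7169 = 71.6893%

W = 3280.8200 kJ, eta = 71.6893%


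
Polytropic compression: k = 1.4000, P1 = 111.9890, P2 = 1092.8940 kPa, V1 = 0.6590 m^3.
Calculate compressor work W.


(k-1)/k = 0.2857
(P2/P1)^exp = 1.9173
W = 3.5000 * 111.9890 * 0.6590 * (1.9173 - 1) = 236.9369 kJ

236.9369 kJ


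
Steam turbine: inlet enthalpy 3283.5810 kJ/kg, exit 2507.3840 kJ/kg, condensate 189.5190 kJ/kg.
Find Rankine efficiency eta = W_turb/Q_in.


W = 776.1970 kJ/kg
Q_in = 3094.0620 kJ/kg
eta = 0.2509 = 25.0867%

eta = 25.0867%


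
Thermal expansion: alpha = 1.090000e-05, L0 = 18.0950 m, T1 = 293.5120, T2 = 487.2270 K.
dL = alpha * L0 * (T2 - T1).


dT = 193.7150 K
dL = 1.090000e-05 * 18.0950 * 193.7150 = 0.038207 m
L_final = 18.133207 m

dL = 0.038207 m


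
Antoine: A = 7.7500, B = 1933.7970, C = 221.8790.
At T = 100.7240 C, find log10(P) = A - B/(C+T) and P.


C+T = 322.6030
B/(C+T) = 5.9944
log10(P) = 7.7500 - 5.9944 = 1.7556
P = 10^1.7556 = 56.9698 mmHg

56.9698 mmHg


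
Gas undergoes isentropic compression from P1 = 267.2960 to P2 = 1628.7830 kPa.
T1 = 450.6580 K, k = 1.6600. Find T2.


(k-1)/k = 0.3976
(P2/P1)^exp = 2.0514
T2 = 450.6580 * 2.0514 = 924.4941 K

924.4941 K


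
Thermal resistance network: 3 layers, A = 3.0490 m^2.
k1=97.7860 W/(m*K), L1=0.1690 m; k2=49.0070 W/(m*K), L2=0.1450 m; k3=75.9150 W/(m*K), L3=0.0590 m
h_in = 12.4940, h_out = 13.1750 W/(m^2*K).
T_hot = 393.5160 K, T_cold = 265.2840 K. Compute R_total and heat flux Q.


R_conv_in = 1/(12.4940*3.0490) = 0.0263
R_1 = 0.1690/(97.7860*3.0490) = 0.0006
R_2 = 0.1450/(49.0070*3.0490) = 0.0010
R_3 = 0.0590/(75.9150*3.0490) = 0.0003
R_conv_out = 1/(13.1750*3.0490) = 0.0249
R_total = 0.0529 K/W
Q = 128.2320 / 0.0529 = 2422.3655 W

R_total = 0.0529 K/W, Q = 2422.3655 W


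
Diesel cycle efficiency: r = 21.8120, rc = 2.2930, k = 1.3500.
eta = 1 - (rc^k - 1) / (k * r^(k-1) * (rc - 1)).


r^(k-1) = 2.9413
rc^k = 3.0658
eta = 0.5976 = 59.7640%

59.7640%


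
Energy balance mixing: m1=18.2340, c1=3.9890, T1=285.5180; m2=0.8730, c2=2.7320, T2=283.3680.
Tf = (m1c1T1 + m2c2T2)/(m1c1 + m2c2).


num = 21443.1162
den = 75.1205
Tf = 285.4497 K

285.4497 K


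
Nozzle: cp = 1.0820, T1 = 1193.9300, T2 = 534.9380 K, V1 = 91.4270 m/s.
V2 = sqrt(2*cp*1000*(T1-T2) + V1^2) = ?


dT = 658.9920 K
2*cp*1000*dT = 1426058.6880
V1^2 = 8358.8963
V2 = sqrt(1434417.5843) = 1197.6717 m/s

1197.6717 m/s


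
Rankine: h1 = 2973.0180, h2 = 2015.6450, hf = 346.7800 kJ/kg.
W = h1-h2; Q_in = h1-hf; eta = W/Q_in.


W = 957.3730 kJ/kg
Q_in = 2626.2380 kJ/kg
eta = 0.3645 = 36.4542%

eta = 36.4542%


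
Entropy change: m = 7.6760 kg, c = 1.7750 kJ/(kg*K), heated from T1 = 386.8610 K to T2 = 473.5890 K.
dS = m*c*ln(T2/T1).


T2/T1 = 1.2242
ln(T2/T1) = 0.2023
dS = 7.6760 * 1.7750 * 0.2023 = 2.7560 kJ/K

2.7560 kJ/K


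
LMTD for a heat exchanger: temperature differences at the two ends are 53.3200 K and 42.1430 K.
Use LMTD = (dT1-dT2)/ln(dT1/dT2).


dT1/dT2 = 1.2652
ln(dT1/dT2) = 0.2352
LMTD = 11.1770 / 0.2352 = 47.5126 K

47.5126 K


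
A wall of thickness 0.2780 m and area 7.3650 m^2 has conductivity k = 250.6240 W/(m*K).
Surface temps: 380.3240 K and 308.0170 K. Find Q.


dT = 72.3070 K
Q = 250.6240 * 7.3650 * 72.3070 / 0.2780 = 480099.1704 W

480099.1704 W


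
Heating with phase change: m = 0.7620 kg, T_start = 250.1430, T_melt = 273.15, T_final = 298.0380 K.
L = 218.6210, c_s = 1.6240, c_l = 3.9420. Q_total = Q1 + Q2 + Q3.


Q1 (sensible, solid) = 0.7620 * 1.6240 * 23.0070 = 28.4709 kJ
Q2 (latent) = 0.7620 * 218.6210 = 166.5892 kJ
Q3 (sensible, liquid) = 0.7620 * 3.9420 * 24.8880 = 74.7587 kJ
Q_total = 269.8188 kJ

269.8188 kJ


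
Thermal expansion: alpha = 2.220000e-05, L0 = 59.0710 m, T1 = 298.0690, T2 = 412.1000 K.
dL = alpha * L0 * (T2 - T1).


dT = 114.0310 K
dL = 2.220000e-05 * 59.0710 * 114.0310 = 0.149538 m
L_final = 59.220538 m

dL = 0.149538 m


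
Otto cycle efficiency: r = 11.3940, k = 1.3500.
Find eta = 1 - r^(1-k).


r^(k-1) = 2.3433
eta = 1 - 1/2.3433 = 0.5733 = 57.3260%

57.3260%


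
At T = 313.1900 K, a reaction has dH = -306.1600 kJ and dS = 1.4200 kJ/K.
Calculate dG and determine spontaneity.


T*dS = 313.1900 * 1.4200 = 444.7298 kJ
dG = -306.1600 - 444.7298 = -750.8898 kJ (spontaneous)

dG = -750.8898 kJ, spontaneous


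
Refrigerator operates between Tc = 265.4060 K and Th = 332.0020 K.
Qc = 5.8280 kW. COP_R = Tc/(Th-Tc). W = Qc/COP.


COP = 265.4060 / 66.5960 = 3.9853
W = 5.8280 / 3.9853 = 1.4624 kW

COP = 3.9853, W = 1.4624 kW


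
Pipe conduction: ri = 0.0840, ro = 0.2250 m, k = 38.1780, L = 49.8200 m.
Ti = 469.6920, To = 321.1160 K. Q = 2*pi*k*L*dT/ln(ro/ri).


dT = 148.5760 K
ln(ro/ri) = 0.9853
Q = 2*pi*38.1780*49.8200*148.5760 / 0.9853 = 1802121.9301 W

1802121.9301 W


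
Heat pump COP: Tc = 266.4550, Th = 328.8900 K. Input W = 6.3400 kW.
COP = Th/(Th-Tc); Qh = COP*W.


COP = 328.8900 / 62.4350 = 5.2677
Qh = 5.2677 * 6.3400 = 33.3973 kW

COP = 5.2677, Qh = 33.3973 kW


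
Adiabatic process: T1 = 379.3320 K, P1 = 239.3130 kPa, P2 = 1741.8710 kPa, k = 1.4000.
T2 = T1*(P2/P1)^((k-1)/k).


(k-1)/k = 0.2857
(P2/P1)^exp = 1.7632
T2 = 379.3320 * 1.7632 = 668.8356 K

668.8356 K


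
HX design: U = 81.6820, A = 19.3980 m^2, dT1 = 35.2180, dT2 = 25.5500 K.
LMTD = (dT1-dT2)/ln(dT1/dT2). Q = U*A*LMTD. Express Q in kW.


LMTD = 30.1259 K
Q = 81.6820 * 19.3980 * 30.1259 = 47733.4888 W = 47.7335 kW

47.7335 kW


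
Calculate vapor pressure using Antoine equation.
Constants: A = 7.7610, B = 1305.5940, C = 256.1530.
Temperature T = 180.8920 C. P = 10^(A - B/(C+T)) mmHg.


C+T = 437.0450
B/(C+T) = 2.9873
log10(P) = 7.7610 - 2.9873 = 4.7737
P = 10^4.7737 = 59385.2143 mmHg

59385.2143 mmHg


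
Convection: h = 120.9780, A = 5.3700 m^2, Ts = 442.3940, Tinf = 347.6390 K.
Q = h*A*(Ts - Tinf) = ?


dT = 94.7550 K
Q = 120.9780 * 5.3700 * 94.7550 = 61557.7620 W

61557.7620 W


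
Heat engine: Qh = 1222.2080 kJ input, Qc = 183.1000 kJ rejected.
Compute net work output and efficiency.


W = 1222.2080 - 183.1000 = 1039.1080 kJ
eta = 1039.1080 / 1222.2080 = 0.8502 = 85.0189%

W = 1039.1080 kJ, eta = 85.0189%


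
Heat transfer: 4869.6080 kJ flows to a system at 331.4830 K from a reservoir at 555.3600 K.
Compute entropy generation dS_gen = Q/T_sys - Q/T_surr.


dS_sys = 4869.6080/331.4830 = 14.6904 kJ/K
dS_surr = -4869.6080/555.3600 = -8.7684 kJ/K
dS_gen = 14.6904 - 8.7684 = 5.9220 kJ/K (irreversible)

dS_gen = 5.9220 kJ/K, irreversible


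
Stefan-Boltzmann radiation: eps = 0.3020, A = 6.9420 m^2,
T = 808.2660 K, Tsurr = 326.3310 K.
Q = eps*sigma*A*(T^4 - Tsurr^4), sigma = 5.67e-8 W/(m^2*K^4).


T^4 = 4.2679e+11
Tsurr^4 = 1.1341e+10
Q = 0.3020 * 5.67e-8 * 6.9420 * 4.1545e+11 = 49385.0969 W

49385.0969 W


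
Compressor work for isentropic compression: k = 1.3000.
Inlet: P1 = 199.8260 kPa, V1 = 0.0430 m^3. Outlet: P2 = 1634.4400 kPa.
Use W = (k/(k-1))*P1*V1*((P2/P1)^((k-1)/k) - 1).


(k-1)/k = 0.2308
(P2/P1)^exp = 1.6242
W = 4.3333 * 199.8260 * 0.0430 * (1.6242 - 1) = 23.2399 kJ

23.2399 kJ


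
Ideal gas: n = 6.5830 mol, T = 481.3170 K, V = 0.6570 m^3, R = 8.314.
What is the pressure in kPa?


P = nRT/V = 6.5830 * 8.314 * 481.3170 / 0.6570
= 26342.9906 / 0.6570 = 40095.8761 Pa = 40.0959 kPa

40.0959 kPa


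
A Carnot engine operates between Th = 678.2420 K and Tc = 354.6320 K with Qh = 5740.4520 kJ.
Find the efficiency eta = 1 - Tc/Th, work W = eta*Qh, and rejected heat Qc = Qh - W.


eta = 1 - 354.6320/678.2420 = 0.4771
W = 0.4771 * 5740.4520 = 2738.9452 kJ
Qc = 5740.4520 - 2738.9452 = 3001.5068 kJ

eta = 47.7131%, W = 2738.9452 kJ, Qc = 3001.5068 kJ


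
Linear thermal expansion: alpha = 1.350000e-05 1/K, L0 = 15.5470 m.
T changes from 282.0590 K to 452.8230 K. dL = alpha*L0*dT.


dT = 170.7640 K
dL = 1.350000e-05 * 15.5470 * 170.7640 = 0.035841 m
L_final = 15.582841 m

dL = 0.035841 m


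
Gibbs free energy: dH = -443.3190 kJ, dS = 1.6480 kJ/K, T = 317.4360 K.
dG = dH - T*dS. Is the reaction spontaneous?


T*dS = 317.4360 * 1.6480 = 523.1345 kJ
dG = -443.3190 - 523.1345 = -966.4535 kJ (spontaneous)

dG = -966.4535 kJ, spontaneous


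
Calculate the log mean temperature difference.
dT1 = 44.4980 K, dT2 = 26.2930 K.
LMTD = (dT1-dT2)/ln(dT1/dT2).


dT1/dT2 = 1.6924
ln(dT1/dT2) = 0.5261
LMTD = 18.2050 / 0.5261 = 34.6010 K

34.6010 K


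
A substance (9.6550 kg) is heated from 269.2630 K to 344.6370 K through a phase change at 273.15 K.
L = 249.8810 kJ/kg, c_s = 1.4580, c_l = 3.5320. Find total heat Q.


Q1 (sensible, solid) = 9.6550 * 1.4580 * 3.8870 = 54.7173 kJ
Q2 (latent) = 9.6550 * 249.8810 = 2412.6011 kJ
Q3 (sensible, liquid) = 9.6550 * 3.5320 * 71.4870 = 2437.8111 kJ
Q_total = 4905.1294 kJ

4905.1294 kJ


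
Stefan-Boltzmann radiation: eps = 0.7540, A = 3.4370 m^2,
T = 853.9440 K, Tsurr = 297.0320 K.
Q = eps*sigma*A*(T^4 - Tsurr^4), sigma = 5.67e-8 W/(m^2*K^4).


T^4 = 5.3176e+11
Tsurr^4 = 7.7842e+09
Q = 0.7540 * 5.67e-8 * 3.4370 * 5.2398e+11 = 76992.2674 W

76992.2674 W


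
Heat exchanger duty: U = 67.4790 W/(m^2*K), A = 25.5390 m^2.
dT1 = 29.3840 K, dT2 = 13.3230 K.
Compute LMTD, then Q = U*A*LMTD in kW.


LMTD = 20.3057 K
Q = 67.4790 * 25.5390 * 20.3057 = 34993.8271 W = 34.9938 kW

34.9938 kW


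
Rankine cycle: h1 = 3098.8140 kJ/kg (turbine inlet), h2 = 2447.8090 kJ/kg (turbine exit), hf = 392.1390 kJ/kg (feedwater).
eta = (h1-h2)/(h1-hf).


W = 651.0050 kJ/kg
Q_in = 2706.6750 kJ/kg
eta = 0.2405 = 24.0518%

eta = 24.0518%


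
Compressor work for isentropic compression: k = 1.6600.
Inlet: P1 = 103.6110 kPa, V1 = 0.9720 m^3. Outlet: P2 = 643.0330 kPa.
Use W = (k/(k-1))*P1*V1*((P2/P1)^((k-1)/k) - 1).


(k-1)/k = 0.3976
(P2/P1)^exp = 2.0664
W = 2.5152 * 103.6110 * 0.9720 * (2.0664 - 1) = 270.1272 kJ

270.1272 kJ


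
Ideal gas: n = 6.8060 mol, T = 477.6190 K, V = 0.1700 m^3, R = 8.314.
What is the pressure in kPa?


P = nRT/V = 6.8060 * 8.314 * 477.6190 / 0.1700
= 27026.1112 / 0.1700 = 158977.1249 Pa = 158.9771 kPa

158.9771 kPa


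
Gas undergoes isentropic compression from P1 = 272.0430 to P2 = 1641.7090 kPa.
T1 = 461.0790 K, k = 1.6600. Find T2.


(k-1)/k = 0.3976
(P2/P1)^exp = 2.0435
T2 = 461.0790 * 2.0435 = 942.2316 K

942.2316 K


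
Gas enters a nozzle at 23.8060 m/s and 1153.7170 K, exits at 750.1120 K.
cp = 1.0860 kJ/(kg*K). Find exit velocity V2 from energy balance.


dT = 403.6050 K
2*cp*1000*dT = 876630.0600
V1^2 = 566.7256
V2 = sqrt(877196.7856) = 936.5878 m/s

936.5878 m/s


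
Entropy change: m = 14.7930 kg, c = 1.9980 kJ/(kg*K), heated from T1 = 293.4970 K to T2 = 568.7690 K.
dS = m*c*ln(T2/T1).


T2/T1 = 1.9379
ln(T2/T1) = 0.6616
dS = 14.7930 * 1.9980 * 0.6616 = 19.5547 kJ/K

19.5547 kJ/K


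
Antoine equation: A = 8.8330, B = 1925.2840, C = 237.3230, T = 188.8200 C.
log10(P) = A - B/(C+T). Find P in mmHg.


C+T = 426.1430
B/(C+T) = 4.5179
log10(P) = 8.8330 - 4.5179 = 4.3151
P = 10^4.3151 = 20657.1581 mmHg

20657.1581 mmHg


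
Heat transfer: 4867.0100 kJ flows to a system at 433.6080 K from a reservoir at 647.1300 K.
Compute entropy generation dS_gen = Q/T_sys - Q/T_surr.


dS_sys = 4867.0100/433.6080 = 11.2244 kJ/K
dS_surr = -4867.0100/647.1300 = -7.5209 kJ/K
dS_gen = 11.2244 - 7.5209 = 3.7035 kJ/K (irreversible)

dS_gen = 3.7035 kJ/K, irreversible


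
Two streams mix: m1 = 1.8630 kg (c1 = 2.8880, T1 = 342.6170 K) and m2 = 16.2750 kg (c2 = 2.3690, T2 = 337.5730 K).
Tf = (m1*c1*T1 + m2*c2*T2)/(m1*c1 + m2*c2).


num = 14858.6847
den = 43.9358
Tf = 338.1907 K

338.1907 K


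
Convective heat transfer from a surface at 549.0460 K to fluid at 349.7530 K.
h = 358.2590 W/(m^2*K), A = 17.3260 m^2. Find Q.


dT = 199.2930 K
Q = 358.2590 * 17.3260 * 199.2930 = 1237050.5996 W

1237050.5996 W


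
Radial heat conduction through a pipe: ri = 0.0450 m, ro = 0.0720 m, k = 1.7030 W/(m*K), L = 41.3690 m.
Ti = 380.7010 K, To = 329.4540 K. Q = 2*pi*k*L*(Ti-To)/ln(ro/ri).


dT = 51.2470 K
ln(ro/ri) = 0.4700
Q = 2*pi*1.7030*41.3690*51.2470 / 0.4700 = 48265.4961 W

48265.4961 W


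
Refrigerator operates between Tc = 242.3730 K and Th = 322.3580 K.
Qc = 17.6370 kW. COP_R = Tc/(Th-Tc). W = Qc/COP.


COP = 242.3730 / 79.9850 = 3.0302
W = 17.6370 / 3.0302 = 5.8203 kW

COP = 3.0302, W = 5.8203 kW


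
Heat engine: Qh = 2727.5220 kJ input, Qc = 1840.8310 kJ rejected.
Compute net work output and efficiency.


W = 2727.5220 - 1840.8310 = 886.6910 kJ
eta = 886.6910 / 2727.5220 = 0.3251 = 32.5090%

W = 886.6910 kJ, eta = 32.5090%


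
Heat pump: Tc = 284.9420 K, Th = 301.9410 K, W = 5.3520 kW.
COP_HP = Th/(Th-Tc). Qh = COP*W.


COP = 301.9410 / 16.9990 = 17.7623
Qh = 17.7623 * 5.3520 = 95.0637 kW

COP = 17.7623, Qh = 95.0637 kW


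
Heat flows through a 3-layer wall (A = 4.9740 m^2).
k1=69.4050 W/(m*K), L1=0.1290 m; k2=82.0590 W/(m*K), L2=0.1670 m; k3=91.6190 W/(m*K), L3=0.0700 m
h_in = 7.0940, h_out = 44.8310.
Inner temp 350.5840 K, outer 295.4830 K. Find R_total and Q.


R_conv_in = 1/(7.0940*4.9740) = 0.0283
R_1 = 0.1290/(69.4050*4.9740) = 0.0004
R_2 = 0.1670/(82.0590*4.9740) = 0.0004
R_3 = 0.0700/(91.6190*4.9740) = 0.0002
R_conv_out = 1/(44.8310*4.9740) = 0.0045
R_total = 0.0338 K/W
Q = 55.1010 / 0.0338 = 1632.0827 W

R_total = 0.0338 K/W, Q = 1632.0827 W


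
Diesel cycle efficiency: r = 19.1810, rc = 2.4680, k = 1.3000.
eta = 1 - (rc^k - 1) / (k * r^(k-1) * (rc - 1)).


r^(k-1) = 2.4258
rc^k = 3.2363
eta = 0.5169 = 51.6942%

51.6942%


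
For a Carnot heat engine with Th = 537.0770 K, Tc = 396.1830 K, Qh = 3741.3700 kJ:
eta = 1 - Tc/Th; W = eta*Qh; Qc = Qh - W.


eta = 1 - 396.1830/537.0770 = 0.2623
W = 0.2623 * 3741.3700 = 981.4916 kJ
Qc = 3741.3700 - 981.4916 = 2759.8784 kJ

eta = 26.2335%, W = 981.4916 kJ, Qc = 2759.8784 kJ


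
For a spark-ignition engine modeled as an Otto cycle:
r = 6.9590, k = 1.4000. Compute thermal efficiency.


r^(k-1) = 2.1728
eta = 1 - 1/2.1728 = 0.5398 = 53.9763%

53.9763%


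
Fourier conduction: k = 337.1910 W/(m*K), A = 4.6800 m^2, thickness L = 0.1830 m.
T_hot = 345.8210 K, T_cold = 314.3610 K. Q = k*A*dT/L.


dT = 31.4600 K
Q = 337.1910 * 4.6800 * 31.4600 / 0.1830 = 271287.2954 W

271287.2954 W


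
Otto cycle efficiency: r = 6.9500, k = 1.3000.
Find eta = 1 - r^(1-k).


r^(k-1) = 1.7889
eta = 1 - 1/1.7889 = 0.4410 = 44.1009%

44.1009%


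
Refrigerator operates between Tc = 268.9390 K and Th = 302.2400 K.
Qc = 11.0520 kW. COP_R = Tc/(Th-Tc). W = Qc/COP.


COP = 268.9390 / 33.3010 = 8.0760
W = 11.0520 / 8.0760 = 1.3685 kW

COP = 8.0760, W = 1.3685 kW


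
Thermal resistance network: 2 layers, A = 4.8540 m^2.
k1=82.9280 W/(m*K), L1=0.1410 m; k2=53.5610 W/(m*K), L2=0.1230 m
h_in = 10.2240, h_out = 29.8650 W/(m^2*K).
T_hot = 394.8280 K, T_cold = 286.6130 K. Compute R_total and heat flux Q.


R_conv_in = 1/(10.2240*4.8540) = 0.0202
R_1 = 0.1410/(82.9280*4.8540) = 0.0004
R_2 = 0.1230/(53.5610*4.8540) = 0.0005
R_conv_out = 1/(29.8650*4.8540) = 0.0069
R_total = 0.0279 K/W
Q = 108.2150 / 0.0279 = 3882.5957 W

R_total = 0.0279 K/W, Q = 3882.5957 W


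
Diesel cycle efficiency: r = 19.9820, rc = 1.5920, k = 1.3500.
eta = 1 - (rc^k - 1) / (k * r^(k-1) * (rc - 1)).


r^(k-1) = 2.8525
rc^k = 1.8734
eta = 0.6169 = 61.6895%

61.6895%


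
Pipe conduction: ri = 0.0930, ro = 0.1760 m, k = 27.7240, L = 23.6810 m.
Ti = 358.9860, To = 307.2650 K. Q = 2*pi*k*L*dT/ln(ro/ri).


dT = 51.7210 K
ln(ro/ri) = 0.6379
Q = 2*pi*27.7240*23.6810*51.7210 / 0.6379 = 334472.6868 W

334472.6868 W


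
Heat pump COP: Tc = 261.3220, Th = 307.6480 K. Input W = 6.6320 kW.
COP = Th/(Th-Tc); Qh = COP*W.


COP = 307.6480 / 46.3260 = 6.6409
Qh = 6.6409 * 6.6320 = 44.0427 kW

COP = 6.6409, Qh = 44.0427 kW


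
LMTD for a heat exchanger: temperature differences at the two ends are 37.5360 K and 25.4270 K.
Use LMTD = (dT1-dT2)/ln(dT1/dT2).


dT1/dT2 = 1.4762
ln(dT1/dT2) = 0.3895
LMTD = 12.1090 / 0.3895 = 31.0895 K

31.0895 K


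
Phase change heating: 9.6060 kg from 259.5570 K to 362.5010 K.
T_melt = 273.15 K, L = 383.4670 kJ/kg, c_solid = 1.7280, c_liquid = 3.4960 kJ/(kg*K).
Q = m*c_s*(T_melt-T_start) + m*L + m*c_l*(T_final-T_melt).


Q1 (sensible, solid) = 9.6060 * 1.7280 * 13.5930 = 225.6325 kJ
Q2 (latent) = 9.6060 * 383.4670 = 3683.5840 kJ
Q3 (sensible, liquid) = 9.6060 * 3.4960 * 89.3510 = 3000.6367 kJ
Q_total = 6909.8532 kJ

6909.8532 kJ


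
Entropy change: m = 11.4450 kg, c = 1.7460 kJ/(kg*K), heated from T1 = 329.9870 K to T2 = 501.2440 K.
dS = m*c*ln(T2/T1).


T2/T1 = 1.5190
ln(T2/T1) = 0.4180
dS = 11.4450 * 1.7460 * 0.4180 = 8.3537 kJ/K

8.3537 kJ/K


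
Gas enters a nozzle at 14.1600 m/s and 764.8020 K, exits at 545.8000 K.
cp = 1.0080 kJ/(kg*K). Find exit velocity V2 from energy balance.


dT = 219.0020 K
2*cp*1000*dT = 441508.0320
V1^2 = 200.5056
V2 = sqrt(441708.5376) = 664.6116 m/s

664.6116 m/s


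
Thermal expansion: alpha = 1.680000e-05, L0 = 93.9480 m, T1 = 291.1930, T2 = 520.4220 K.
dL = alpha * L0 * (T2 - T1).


dT = 229.2290 K
dL = 1.680000e-05 * 93.9480 * 229.2290 = 0.361798 m
L_final = 94.309798 m

dL = 0.361798 m


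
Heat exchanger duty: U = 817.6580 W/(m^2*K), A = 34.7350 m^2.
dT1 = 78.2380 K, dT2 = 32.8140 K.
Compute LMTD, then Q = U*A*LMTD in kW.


LMTD = 52.2776 K
Q = 817.6580 * 34.7350 * 52.2776 = 1484753.8728 W = 1484.7539 kW

1484.7539 kW


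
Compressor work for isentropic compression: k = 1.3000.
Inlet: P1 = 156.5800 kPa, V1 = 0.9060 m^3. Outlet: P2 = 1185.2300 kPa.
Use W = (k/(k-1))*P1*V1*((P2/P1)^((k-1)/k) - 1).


(k-1)/k = 0.2308
(P2/P1)^exp = 1.5954
W = 4.3333 * 156.5800 * 0.9060 * (1.5954 - 1) = 365.9937 kJ

365.9937 kJ


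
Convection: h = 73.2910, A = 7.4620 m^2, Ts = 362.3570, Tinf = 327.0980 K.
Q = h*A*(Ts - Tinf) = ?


dT = 35.2590 K
Q = 73.2910 * 7.4620 * 35.2590 = 19283.0569 W

19283.0569 W


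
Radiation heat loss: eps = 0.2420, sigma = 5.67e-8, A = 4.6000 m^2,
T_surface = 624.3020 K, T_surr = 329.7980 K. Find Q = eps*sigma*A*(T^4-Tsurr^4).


T^4 = 1.5191e+11
Tsurr^4 = 1.1830e+10
Q = 0.2420 * 5.67e-8 * 4.6000 * 1.4008e+11 = 8841.4538 W

8841.4538 W


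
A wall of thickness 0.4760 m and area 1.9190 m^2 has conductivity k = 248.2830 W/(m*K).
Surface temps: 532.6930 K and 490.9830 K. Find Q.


dT = 41.7100 K
Q = 248.2830 * 1.9190 * 41.7100 / 0.4760 = 41749.8766 W

41749.8766 W


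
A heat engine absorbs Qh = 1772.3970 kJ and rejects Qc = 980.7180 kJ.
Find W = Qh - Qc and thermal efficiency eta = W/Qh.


W = 1772.3970 - 980.7180 = 791.6790 kJ
eta = 791.6790 / 1772.3970 = 0.4467 = 44.6671%

W = 791.6790 kJ, eta = 44.6671%


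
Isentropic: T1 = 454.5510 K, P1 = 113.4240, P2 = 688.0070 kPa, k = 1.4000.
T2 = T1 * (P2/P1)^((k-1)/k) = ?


(k-1)/k = 0.2857
(P2/P1)^exp = 1.6737
T2 = 454.5510 * 1.6737 = 760.7901 K

760.7901 K


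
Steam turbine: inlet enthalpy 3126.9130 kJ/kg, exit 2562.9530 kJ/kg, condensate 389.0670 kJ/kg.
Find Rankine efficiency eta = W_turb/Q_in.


W = 563.9600 kJ/kg
Q_in = 2737.8460 kJ/kg
eta = 0.2060 = 20.5987%

eta = 20.5987%


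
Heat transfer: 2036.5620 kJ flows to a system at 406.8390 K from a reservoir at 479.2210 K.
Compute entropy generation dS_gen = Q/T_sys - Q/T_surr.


dS_sys = 2036.5620/406.8390 = 5.0058 kJ/K
dS_surr = -2036.5620/479.2210 = -4.2497 kJ/K
dS_gen = 5.0058 - 4.2497 = 0.7561 kJ/K (irreversible)

dS_gen = 0.7561 kJ/K, irreversible


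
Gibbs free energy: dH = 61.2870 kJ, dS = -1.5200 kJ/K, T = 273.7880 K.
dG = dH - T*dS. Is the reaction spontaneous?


T*dS = 273.7880 * -1.5200 = -416.1578 kJ
dG = 61.2870 + 416.1578 = 477.4448 kJ (non-spontaneous)

dG = 477.4448 kJ, non-spontaneous


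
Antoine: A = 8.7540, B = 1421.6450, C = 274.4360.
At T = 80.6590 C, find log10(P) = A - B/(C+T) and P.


C+T = 355.0950
B/(C+T) = 4.0036
log10(P) = 8.7540 - 4.0036 = 4.7504
P = 10^4.7504 = 56290.8197 mmHg

56290.8197 mmHg


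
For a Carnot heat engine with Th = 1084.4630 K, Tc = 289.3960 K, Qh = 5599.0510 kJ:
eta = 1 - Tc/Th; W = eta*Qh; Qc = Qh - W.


eta = 1 - 289.3960/1084.4630 = 0.7331
W = 0.7331 * 5599.0510 = 4104.9078 kJ
Qc = 5599.0510 - 4104.9078 = 1494.1432 kJ

eta = 73.3144%, W = 4104.9078 kJ, Qc = 1494.1432 kJ


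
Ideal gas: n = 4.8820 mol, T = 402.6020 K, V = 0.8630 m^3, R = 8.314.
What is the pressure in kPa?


P = nRT/V = 4.8820 * 8.314 * 402.6020 / 0.8630
= 16341.1916 / 0.8630 = 18935.3321 Pa = 18.9353 kPa

18.9353 kPa


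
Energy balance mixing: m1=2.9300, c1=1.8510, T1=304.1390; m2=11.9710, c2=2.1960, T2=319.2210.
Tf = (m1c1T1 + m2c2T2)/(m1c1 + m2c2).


num = 10041.2591
den = 31.7117
Tf = 316.6416 K

316.6416 K


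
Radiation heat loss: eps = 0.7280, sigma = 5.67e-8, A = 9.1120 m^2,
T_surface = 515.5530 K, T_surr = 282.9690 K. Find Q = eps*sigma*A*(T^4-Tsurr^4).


T^4 = 7.0647e+10
Tsurr^4 = 6.4114e+09
Q = 0.7280 * 5.67e-8 * 9.1120 * 6.4235e+10 = 24160.3478 W

24160.3478 W
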